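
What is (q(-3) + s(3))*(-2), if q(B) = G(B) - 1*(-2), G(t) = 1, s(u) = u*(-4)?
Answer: 18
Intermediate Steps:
s(u) = -4*u
q(B) = 3 (q(B) = 1 - 1*(-2) = 1 + 2 = 3)
(q(-3) + s(3))*(-2) = (3 - 4*3)*(-2) = (3 - 12)*(-2) = -9*(-2) = 18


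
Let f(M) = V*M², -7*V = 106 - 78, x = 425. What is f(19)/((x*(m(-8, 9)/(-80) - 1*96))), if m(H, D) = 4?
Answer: 5776/163285 ≈ 0.035374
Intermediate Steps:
V = -4 (V = -(106 - 78)/7 = -⅐*28 = -4)
f(M) = -4*M²
f(19)/((x*(m(-8, 9)/(-80) - 1*96))) = (-4*19²)/((425*(4/(-80) - 1*96))) = (-4*361)/((425*(4*(-1/80) - 96))) = -1444*1/(425*(-1/20 - 96)) = -1444/(425*(-1921/20)) = -1444/(-163285/4) = -1444*(-4/163285) = 5776/163285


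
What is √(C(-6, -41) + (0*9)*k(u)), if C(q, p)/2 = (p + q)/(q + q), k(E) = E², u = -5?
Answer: √282/6 ≈ 2.7988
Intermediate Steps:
C(q, p) = (p + q)/q (C(q, p) = 2*((p + q)/(q + q)) = 2*((p + q)/((2*q))) = 2*((p + q)*(1/(2*q))) = 2*((p + q)/(2*q)) = (p + q)/q)
√(C(-6, -41) + (0*9)*k(u)) = √((-41 - 6)/(-6) + (0*9)*(-5)²) = √(-⅙*(-47) + 0*25) = √(47/6 + 0) = √(47/6) = √282/6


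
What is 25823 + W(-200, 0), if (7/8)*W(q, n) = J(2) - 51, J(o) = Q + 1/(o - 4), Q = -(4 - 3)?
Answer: 25763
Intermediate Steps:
Q = -1 (Q = -1*1 = -1)
J(o) = -1 + 1/(-4 + o) (J(o) = -1 + 1/(o - 4) = -1 + 1/(-4 + o))
W(q, n) = -60 (W(q, n) = 8*((5 - 1*2)/(-4 + 2) - 51)/7 = 8*((5 - 2)/(-2) - 51)/7 = 8*(-½*3 - 51)/7 = 8*(-3/2 - 51)/7 = (8/7)*(-105/2) = -60)
25823 + W(-200, 0) = 25823 - 60 = 25763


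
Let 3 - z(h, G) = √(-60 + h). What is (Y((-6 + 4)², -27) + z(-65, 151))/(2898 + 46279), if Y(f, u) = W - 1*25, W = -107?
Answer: -129/49177 - 5*I*√5/49177 ≈ -0.0026232 - 0.00022735*I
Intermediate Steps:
z(h, G) = 3 - √(-60 + h)
Y(f, u) = -132 (Y(f, u) = -107 - 1*25 = -107 - 25 = -132)
(Y((-6 + 4)², -27) + z(-65, 151))/(2898 + 46279) = (-132 + (3 - √(-60 - 65)))/(2898 + 46279) = (-132 + (3 - √(-125)))/49177 = (-132 + (3 - 5*I*√5))*(1/49177) = (-129 - 5*I*√5)*(1/49177) = -129/49177 - 5*I*√5/49177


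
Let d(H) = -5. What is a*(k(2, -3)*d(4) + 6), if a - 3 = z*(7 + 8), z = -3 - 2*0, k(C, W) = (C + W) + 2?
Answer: -42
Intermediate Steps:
k(C, W) = 2 + C + W
z = -3 (z = -3 + 0 = -3)
a = -42 (a = 3 - 3*(7 + 8) = 3 - 3*15 = 3 - 45 = -42)
a*(k(2, -3)*d(4) + 6) = -42*((2 + 2 - 3)*(-5) + 6) = -42*(1*(-5) + 6) = -42*(-5 + 6) = -42*1 = -42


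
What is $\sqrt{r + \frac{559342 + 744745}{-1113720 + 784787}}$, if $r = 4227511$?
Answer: $\frac{2 \sqrt{395677538167043}}{19349} \approx 2056.1$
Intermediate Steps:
$\sqrt{r + \frac{559342 + 744745}{-1113720 + 784787}} = \sqrt{4227511 + \frac{559342 + 744745}{-1113720 + 784787}} = \sqrt{4227511 + \frac{1304087}{-328933}} = \sqrt{4227511 + 1304087 \left(- \frac{1}{328933}\right)} = \sqrt{4227511 - \frac{76711}{19349}} = \sqrt{\frac{81798033628}{19349}} = \frac{2 \sqrt{395677538167043}}{19349}$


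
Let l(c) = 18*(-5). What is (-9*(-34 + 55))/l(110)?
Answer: 21/10 ≈ 2.1000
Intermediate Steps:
l(c) = -90
(-9*(-34 + 55))/l(110) = -9*(-34 + 55)/(-90) = -9*21*(-1/90) = -189*(-1/90) = 21/10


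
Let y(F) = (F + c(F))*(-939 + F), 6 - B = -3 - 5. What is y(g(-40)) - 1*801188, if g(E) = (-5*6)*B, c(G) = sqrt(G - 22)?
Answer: -230408 - 1359*I*sqrt(442) ≈ -2.3041e+5 - 28571.0*I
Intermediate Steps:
c(G) = sqrt(-22 + G)
B = 14 (B = 6 - (-3 - 5) = 6 - 1*(-8) = 6 + 8 = 14)
g(E) = -420 (g(E) = -5*6*14 = -30*14 = -420)
y(F) = (-939 + F)*(F + sqrt(-22 + F)) (y(F) = (F + sqrt(-22 + F))*(-939 + F) = (-939 + F)*(F + sqrt(-22 + F)))
y(g(-40)) - 1*801188 = ((-420)**2 - 939*(-420) - 939*sqrt(-22 - 420) - 420*sqrt(-22 - 420)) - 1*801188 = (176400 + 394380 - 939*I*sqrt(442) - 420*I*sqrt(442)) - 801188 = (570780 - 1359*I*sqrt(442)) - 801188 = -230408 - 1359*I*sqrt(442)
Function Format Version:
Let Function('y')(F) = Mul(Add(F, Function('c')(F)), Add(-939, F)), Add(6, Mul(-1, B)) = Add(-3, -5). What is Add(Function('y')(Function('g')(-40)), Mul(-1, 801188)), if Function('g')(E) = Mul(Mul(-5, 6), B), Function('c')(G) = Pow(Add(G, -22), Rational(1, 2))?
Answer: Add(-230408, Mul(-1359, I, Pow(442, Rational(1, 2)))) ≈ Add(-2.3041e+5, Mul(-28571., I))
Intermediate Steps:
Function('c')(G) = Pow(Add(-22, G), Rational(1, 2))
B = 14 (B = Add(6, Mul(-1, Add(-3, -5))) = Add(6, Mul(-1, -8)) = Add(6, 8) = 14)
Function('g')(E) = -420 (Function('g')(E) = Mul(Mul(-5, 6), 14) = Mul(-30, 14) = -420)
Function('y')(F) = Mul(Add(-939, F), Add(F, Pow(Add(-22, F), Rational(1, 2)))) (Function('y')(F) = Mul(Add(F, Pow(Add(-22, F), Rational(1, 2))), Add(-939, F)) = Mul(Add(-939, F), Add(F, Pow(Add(-22, F), Rational(1, 2)))))
Add(Function('y')(Function('g')(-40)), Mul(-1, 801188)) = Add(Add(Pow(-420, 2), Mul(-939, -420), Mul(-939, Pow(Add(-22, -420), Rational(1, 2))), Mul(-420, Pow(Add(-22, -420), Rational(1, 2)))), Mul(-1, 801188)) = Add(Add(176400, 394380, Mul(-939, Pow(-442, Rational(1, 2))), Mul(-420, Pow(-442, Rational(1, 2)))), -801188) = Add(Add(176400, 394380, Mul(-939, Mul(I, Pow(442, Rational(1, 2)))), Mul(-420, Mul(I, Pow(442, Rational(1, 2))))), -801188) = Add(Add(176400, 394380, Mul(-939, I, Pow(442, Rational(1, 2))), Mul(-420, I, Pow(442, Rational(1, 2)))), -801188) = Add(Add(570780, Mul(-1359, I, Pow(442, Rational(1, 2)))), -801188) = Add(-230408, Mul(-1359, I, Pow(442, Rational(1, 2))))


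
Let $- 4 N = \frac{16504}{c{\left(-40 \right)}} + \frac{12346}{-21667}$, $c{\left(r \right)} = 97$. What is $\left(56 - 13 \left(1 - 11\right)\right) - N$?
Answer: $\frac{960029331}{4203398} \approx 228.39$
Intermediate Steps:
$N = - \frac{178197303}{4203398}$ ($N = - \frac{\frac{16504}{97} + \frac{12346}{-21667}}{4} = - \frac{16504 \cdot \frac{1}{97} + 12346 \left(- \frac{1}{21667}\right)}{4} = - \frac{\frac{16504}{97} - \frac{12346}{21667}}{4} = \left(- \frac{1}{4}\right) \frac{356394606}{2101699} = - \frac{178197303}{4203398} \approx -42.394$)
$\left(56 - 13 \left(1 - 11\right)\right) - N = \left(56 - 13 \left(1 - 11\right)\right) - - \frac{178197303}{4203398} = \left(56 - 13 \left(1 - 11\right)\right) + \frac{178197303}{4203398} = \left(56 - -130\right) + \frac{178197303}{4203398} = \left(56 + 130\right) + \frac{178197303}{4203398} = 186 + \frac{178197303}{4203398} = \frac{960029331}{4203398}$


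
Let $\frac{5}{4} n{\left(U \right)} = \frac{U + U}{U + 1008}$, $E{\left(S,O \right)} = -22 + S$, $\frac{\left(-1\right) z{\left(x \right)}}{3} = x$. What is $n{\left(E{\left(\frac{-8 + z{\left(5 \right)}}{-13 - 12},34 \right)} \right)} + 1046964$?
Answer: $\frac{129158709644}{123365} \approx 1.047 \cdot 10^{6}$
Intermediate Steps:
$z{\left(x \right)} = - 3 x$
$n{\left(U \right)} = \frac{8 U}{5 \left(1008 + U\right)}$ ($n{\left(U \right)} = \frac{4 \frac{U + U}{U + 1008}}{5} = \frac{4 \frac{2 U}{1008 + U}}{5} = \frac{8 U}{5 \left(1008 + U\right)}$)
$n{\left(E{\left(\frac{-8 + z{\left(5 \right)}}{-13 - 12},34 \right)} \right)} + 1046964 = \frac{8 \left(-22 + \frac{-8 - 15}{-13 - 12}\right)}{5 \left(1008 - \left(22 - \frac{-8 - 15}{-13 - 12}\right)\right)} + 1046964 = \frac{8 \left(-22 + \frac{-8 - 15}{-25}\right)}{5 \left(1008 - \left(22 - \frac{-8 - 15}{-25}\right)\right)} + 1046964 = \frac{8 \left(-22 - - \frac{23}{25}\right)}{5 \left(1008 - \frac{527}{25}\right)} + 1046964 = \frac{8 \left(-22 + \frac{23}{25}\right)}{5 \left(1008 + \left(-22 + \frac{23}{25}\right)\right)} + 1046964 = \frac{8}{5} \left(- \frac{527}{25}\right) \frac{1}{1008 - \frac{527}{25}} + 1046964 = \frac{8}{5} \left(- \frac{527}{25}\right) \frac{1}{\frac{24673}{25}} + 1046964 = \frac{8}{5} \left(- \frac{527}{25}\right) \frac{25}{24673} + 1046964 = - \frac{4216}{123365} + 1046964 = \frac{129158709644}{123365}$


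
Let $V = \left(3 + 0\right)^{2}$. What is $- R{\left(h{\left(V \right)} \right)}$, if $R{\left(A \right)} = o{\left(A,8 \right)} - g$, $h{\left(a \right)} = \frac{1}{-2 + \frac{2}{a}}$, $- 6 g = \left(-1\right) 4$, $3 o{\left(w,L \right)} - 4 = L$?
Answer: $- \frac{10}{3} \approx -3.3333$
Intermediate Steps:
$V = 9$ ($V = 3^{2} = 9$)
$o{\left(w,L \right)} = \frac{4}{3} + \frac{L}{3}$
$g = \frac{2}{3}$ ($g = - \frac{\left(-1\right) 4}{6} = \left(- \frac{1}{6}\right) \left(-4\right) = \frac{2}{3} \approx 0.66667$)
$R{\left(A \right)} = \frac{10}{3}$ ($R{\left(A \right)} = \left(\frac{4}{3} + \frac{1}{3} \cdot 8\right) - \frac{2}{3} = \left(\frac{4}{3} + \frac{8}{3}\right) - \frac{2}{3} = 4 - \frac{2}{3} = \frac{10}{3}$)
$- R{\left(h{\left(V \right)} \right)} = \left(-1\right) \frac{10}{3} = - \frac{10}{3}$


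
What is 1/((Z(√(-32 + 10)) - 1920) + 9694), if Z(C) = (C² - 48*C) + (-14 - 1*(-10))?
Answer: 1937/15020548 + 3*I*√22/3755137 ≈ 0.00012896 + 3.7472e-6*I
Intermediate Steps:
Z(C) = -4 + C² - 48*C (Z(C) = (C² - 48*C) + (-14 + 10) = (C² - 48*C) - 4 = -4 + C² - 48*C)
1/((Z(√(-32 + 10)) - 1920) + 9694) = 1/(((-4 + (√(-32 + 10))² - 48*√(-32 + 10)) - 1920) + 9694) = 1/(((-4 + (√(-22))² - 48*I*√22) - 1920) + 9694) = 1/(((-4 + (I*√22)² - 48*I*√22) - 1920) + 9694) = 1/(((-4 - 22 - 48*I*√22) - 1920) + 9694) = 1/(((-26 - 48*I*√22) - 1920) + 9694) = 1/((-1946 - 48*I*√22) + 9694) = 1/(7748 - 48*I*√22)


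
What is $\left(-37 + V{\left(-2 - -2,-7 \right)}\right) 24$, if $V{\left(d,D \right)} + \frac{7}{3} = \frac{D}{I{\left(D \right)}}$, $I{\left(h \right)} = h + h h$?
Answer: $-948$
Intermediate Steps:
$I{\left(h \right)} = h + h^{2}$
$V{\left(d,D \right)} = - \frac{7}{3} + \frac{1}{1 + D}$ ($V{\left(d,D \right)} = - \frac{7}{3} + \frac{D}{D \left(1 + D\right)} = - \frac{7}{3} + D \frac{1}{D \left(1 + D\right)} = - \frac{7}{3} + \frac{1}{1 + D}$)
$\left(-37 + V{\left(-2 - -2,-7 \right)}\right) 24 = \left(-37 + \frac{-4 - -49}{3 \left(1 - 7\right)}\right) 24 = \left(-37 + \frac{-4 + 49}{3 \left(-6\right)}\right) 24 = \left(-37 + \frac{1}{3} \left(- \frac{1}{6}\right) 45\right) 24 = \left(-37 - \frac{5}{2}\right) 24 = \left(- \frac{79}{2}\right) 24 = -948$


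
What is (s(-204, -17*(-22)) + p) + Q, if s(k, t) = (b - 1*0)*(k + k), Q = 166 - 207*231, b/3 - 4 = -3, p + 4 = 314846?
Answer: 265967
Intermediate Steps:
p = 314842 (p = -4 + 314846 = 314842)
b = 3 (b = 12 + 3*(-3) = 12 - 9 = 3)
Q = -47651 (Q = 166 - 47817 = -47651)
s(k, t) = 6*k (s(k, t) = (3 - 1*0)*(k + k) = (3 + 0)*(2*k) = 3*(2*k) = 6*k)
(s(-204, -17*(-22)) + p) + Q = (6*(-204) + 314842) - 47651 = (-1224 + 314842) - 47651 = 313618 - 47651 = 265967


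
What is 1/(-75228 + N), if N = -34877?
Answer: -1/110105 ≈ -9.0822e-6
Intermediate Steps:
1/(-75228 + N) = 1/(-75228 - 34877) = 1/(-110105) = -1/110105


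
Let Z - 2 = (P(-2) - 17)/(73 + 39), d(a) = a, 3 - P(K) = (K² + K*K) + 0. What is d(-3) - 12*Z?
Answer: -345/14 ≈ -24.643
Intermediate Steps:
P(K) = 3 - 2*K² (P(K) = 3 - ((K² + K*K) + 0) = 3 - ((K² + K²) + 0) = 3 - (2*K² + 0) = 3 - 2*K²)
Z = 101/56 (Z = 2 + ((3 - 2*(-2)²) - 17)/(73 + 39) = 2 + ((3 - 2*4) - 17)/112 = 2 + ((3 - 8) - 17)*(1/112) = 2 + (-5 - 17)*(1/112) = 2 - 22*1/112 = 2 - 11/56 = 101/56 ≈ 1.8036)
d(-3) - 12*Z = -3 - 12*101/56 = -3 - 303/14 = -345/14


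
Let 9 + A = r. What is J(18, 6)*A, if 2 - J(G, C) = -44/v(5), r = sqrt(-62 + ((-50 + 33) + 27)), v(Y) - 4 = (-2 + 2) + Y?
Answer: -62 + 124*I*sqrt(13)/9 ≈ -62.0 + 49.677*I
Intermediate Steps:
v(Y) = 4 + Y (v(Y) = 4 + ((-2 + 2) + Y) = 4 + (0 + Y) = 4 + Y)
r = 2*I*sqrt(13) (r = sqrt(-62 + (-17 + 27)) = sqrt(-62 + 10) = sqrt(-52) = 2*I*sqrt(13) ≈ 7.2111*I)
J(G, C) = 62/9 (J(G, C) = 2 - (-44)/(4 + 5) = 2 - (-44)/9 = 2 - 1*(-44/9) = 2 + 44/9 = 62/9)
A = -9 + 2*I*sqrt(13) ≈ -9.0 + 7.2111*I
J(18, 6)*A = 62*(-9 + 2*I*sqrt(13))/9 = -62 + 124*I*sqrt(13)/9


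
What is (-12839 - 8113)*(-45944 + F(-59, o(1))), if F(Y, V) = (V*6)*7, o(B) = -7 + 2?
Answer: 967018608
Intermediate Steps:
o(B) = -5
F(Y, V) = 42*V (F(Y, V) = (6*V)*7 = 42*V)
(-12839 - 8113)*(-45944 + F(-59, o(1))) = (-12839 - 8113)*(-45944 + 42*(-5)) = -20952*(-45944 - 210) = -20952*(-46154) = 967018608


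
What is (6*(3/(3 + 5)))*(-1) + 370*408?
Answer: 603831/4 ≈ 1.5096e+5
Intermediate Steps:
(6*(3/(3 + 5)))*(-1) + 370*408 = (6*(3/8))*(-1) + 150960 = (9/4)*(-1) + 150960 = -9/4 + 150960 = 603831/4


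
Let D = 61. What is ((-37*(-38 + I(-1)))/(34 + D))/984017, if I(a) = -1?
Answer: 1443/93481615 ≈ 1.5436e-5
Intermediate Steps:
((-37*(-38 + I(-1)))/(34 + D))/984017 = ((-37*(-38 - 1))/(34 + 61))/984017 = (-37*(-39)/95)*(1/984017) = (1443*(1/95))*(1/984017) = (1443/95)*(1/984017) = 1443/93481615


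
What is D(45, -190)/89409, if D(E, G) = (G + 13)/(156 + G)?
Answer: 59/1013302 ≈ 5.8225e-5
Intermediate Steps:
D(E, G) = (13 + G)/(156 + G)
D(45, -190)/89409 = ((13 - 190)/(156 - 190))/89409 = (-177/(-34))*(1/89409) = -1/34*(-177)*(1/89409) = (177/34)*(1/89409) = 59/1013302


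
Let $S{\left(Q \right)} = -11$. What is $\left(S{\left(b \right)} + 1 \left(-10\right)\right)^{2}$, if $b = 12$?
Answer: $441$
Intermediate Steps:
$\left(S{\left(b \right)} + 1 \left(-10\right)\right)^{2} = \left(-11 + 1 \left(-10\right)\right)^{2} = \left(-11 - 10\right)^{2} = \left(-21\right)^{2} = 441$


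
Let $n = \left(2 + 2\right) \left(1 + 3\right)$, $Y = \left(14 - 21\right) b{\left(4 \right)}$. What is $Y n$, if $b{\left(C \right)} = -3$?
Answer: $336$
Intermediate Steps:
$Y = 21$ ($Y = \left(14 - 21\right) \left(-3\right) = \left(-7\right) \left(-3\right) = 21$)
$n = 16$ ($n = 4 \cdot 4 = 16$)
$Y n = 21 \cdot 16 = 336$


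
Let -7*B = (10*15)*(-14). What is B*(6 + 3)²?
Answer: 24300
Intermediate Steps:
B = 300 (B = -10*15*(-14)/7 = -150*(-14)/7 = -⅐*(-2100) = 300)
B*(6 + 3)² = 300*(6 + 3)² = 300*9² = 300*81 = 24300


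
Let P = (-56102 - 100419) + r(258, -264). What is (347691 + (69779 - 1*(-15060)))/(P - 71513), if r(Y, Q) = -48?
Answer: -216265/114041 ≈ -1.8964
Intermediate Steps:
P = -156569 (P = (-56102 - 100419) - 48 = -156521 - 48 = -156569)
(347691 + (69779 - 1*(-15060)))/(P - 71513) = (347691 + (69779 - 1*(-15060)))/(-156569 - 71513) = (347691 + (69779 + 15060))/(-228082) = (347691 + 84839)*(-1/228082) = 432530*(-1/228082) = -216265/114041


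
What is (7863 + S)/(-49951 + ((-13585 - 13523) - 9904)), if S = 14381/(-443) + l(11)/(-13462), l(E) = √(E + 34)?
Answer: -3468928/38524609 + 3*√5/1170695906 ≈ -0.090044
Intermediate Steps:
l(E) = √(34 + E)
S = -14381/443 - 3*√5/13462 (S = 14381/(-443) + √(34 + 11)/(-13462) = 14381*(-1/443) + √45*(-1/13462) = -14381/443 + (3*√5)*(-1/13462) = -14381/443 - 3*√5/13462 ≈ -32.463)
(7863 + S)/(-49951 + ((-13585 - 13523) - 9904)) = (7863 + (-14381/443 - 3*√5/13462))/(-49951 + ((-13585 - 13523) - 9904)) = (3468928/443 - 3*√5/13462)/(-49951 + (-27108 - 9904)) = (3468928/443 - 3*√5/13462)/(-49951 - 37012) = (3468928/443 - 3*√5/13462)/(-86963) = (3468928/443 - 3*√5/13462)*(-1/86963) = -3468928/38524609 + 3*√5/1170695906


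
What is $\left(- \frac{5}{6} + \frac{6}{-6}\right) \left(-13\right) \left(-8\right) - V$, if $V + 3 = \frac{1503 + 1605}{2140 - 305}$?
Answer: $- \frac{1042429}{5505} \approx -189.36$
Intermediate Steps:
$V = - \frac{2397}{1835}$ ($V = -3 + \frac{1503 + 1605}{2140 - 305} = -3 + \frac{3108}{1835} = - \frac{2397}{1835} \approx -1.3063$)
$\left(- \frac{5}{6} + \frac{6}{-6}\right) \left(-13\right) \left(-8\right) - V = \left(- \frac{5}{6} + \frac{6}{-6}\right) \left(-13\right) \left(-8\right) - - \frac{2397}{1835} = \left(\left(-5\right) \frac{1}{6} + 6 \left(- \frac{1}{6}\right)\right) \left(-13\right) \left(-8\right) + \frac{2397}{1835} = \left(- \frac{5}{6} - 1\right) \left(-13\right) \left(-8\right) + \frac{2397}{1835} = \left(- \frac{11}{6}\right) \left(-13\right) \left(-8\right) + \frac{2397}{1835} = \frac{143}{6} \left(-8\right) + \frac{2397}{1835} = - \frac{572}{3} + \frac{2397}{1835} = - \frac{1042429}{5505}$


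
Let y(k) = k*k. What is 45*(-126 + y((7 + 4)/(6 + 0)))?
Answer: -22075/4 ≈ -5518.8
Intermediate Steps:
y(k) = k²
45*(-126 + y((7 + 4)/(6 + 0))) = 45*(-126 + ((7 + 4)/(6 + 0))²) = 45*(-126 + (11/6)²) = 45*(-126 + 121/36) = 45*(-4415/36) = -22075/4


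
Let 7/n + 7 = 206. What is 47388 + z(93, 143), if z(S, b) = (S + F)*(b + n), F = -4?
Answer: 11963508/199 ≈ 60118.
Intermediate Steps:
n = 7/199 (n = 7/(-7 + 206) = 7/199 ≈ 0.035176)
z(S, b) = (-4 + S)*(7/199 + b) (z(S, b) = (S - 4)*(b + 7/199) = (-4 + S)*(7/199 + b))
47388 + z(93, 143) = 47388 + (-28/199 - 4*143 + (7/199)*93 + 93*143) = 47388 + (-28/199 - 572 + 651/199 + 13299) = 47388 + 2533296/199 = 11963508/199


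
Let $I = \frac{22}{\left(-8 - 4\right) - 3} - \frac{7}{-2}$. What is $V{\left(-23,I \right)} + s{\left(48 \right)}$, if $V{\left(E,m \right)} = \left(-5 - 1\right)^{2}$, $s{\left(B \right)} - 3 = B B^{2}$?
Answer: $110631$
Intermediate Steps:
$I = \frac{61}{30}$ ($I = \frac{22}{-12 - 3} - - \frac{7}{2} = \frac{22}{-15} + \frac{7}{2} = 22 \left(- \frac{1}{15}\right) + \frac{7}{2} = - \frac{22}{15} + \frac{7}{2} = \frac{61}{30} \approx 2.0333$)
$s{\left(B \right)} = 3 + B^{3}$ ($s{\left(B \right)} = 3 + B B^{2} = 3 + B^{3}$)
$V{\left(E,m \right)} = 36$ ($V{\left(E,m \right)} = \left(-6\right)^{2} = 36$)
$V{\left(-23,I \right)} + s{\left(48 \right)} = 36 + \left(3 + 48^{3}\right) = 36 + \left(3 + 110592\right) = 36 + 110595 = 110631$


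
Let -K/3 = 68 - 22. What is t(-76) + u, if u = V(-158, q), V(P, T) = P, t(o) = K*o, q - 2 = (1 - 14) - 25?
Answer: 10330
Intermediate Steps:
K = -138 (K = -3*(68 - 22) = -3*46 = -138)
q = -36 (q = 2 + ((1 - 14) - 25) = 2 + (-13 - 25) = 2 - 38 = -36)
t(o) = -138*o
u = -158
t(-76) + u = -138*(-76) - 158 = 10488 - 158 = 10330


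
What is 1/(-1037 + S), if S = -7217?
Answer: -1/8254 ≈ -0.00012115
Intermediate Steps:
1/(-1037 + S) = 1/(-1037 - 7217) = 1/(-8254) = -1/8254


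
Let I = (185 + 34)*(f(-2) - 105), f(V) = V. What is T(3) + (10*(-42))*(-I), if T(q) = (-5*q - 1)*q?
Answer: -9841908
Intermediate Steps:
T(q) = q*(-1 - 5*q) (T(q) = (-1 - 5*q)*q = q*(-1 - 5*q))
I = -23433 (I = (185 + 34)*(-2 - 105) = 219*(-107) = -23433)
T(3) + (10*(-42))*(-I) = -1*3*(1 + 5*3) + (10*(-42))*(-1*(-23433)) = -1*3*(1 + 15) - 420*23433 = -1*3*16 - 9841860 = -48 - 9841860 = -9841908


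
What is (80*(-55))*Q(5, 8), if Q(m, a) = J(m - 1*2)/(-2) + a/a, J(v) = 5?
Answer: 6600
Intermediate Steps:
Q(m, a) = -3/2 (Q(m, a) = 5/(-2) + a/a = 5*(-1/2) + 1 = -5/2 + 1 = -3/2)
(80*(-55))*Q(5, 8) = (80*(-55))*(-3/2) = -4400*(-3/2) = 6600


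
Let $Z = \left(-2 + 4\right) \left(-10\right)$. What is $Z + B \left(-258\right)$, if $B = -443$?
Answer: $114274$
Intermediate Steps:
$Z = -20$ ($Z = 2 \left(-10\right) = -20$)
$Z + B \left(-258\right) = -20 - -114294 = -20 + 114294 = 114274$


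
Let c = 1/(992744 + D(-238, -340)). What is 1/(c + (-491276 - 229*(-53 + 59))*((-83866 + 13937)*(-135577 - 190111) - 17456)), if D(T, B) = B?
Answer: -992404/11134884982535800897599 ≈ -8.9126e-17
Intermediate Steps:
c = 1/992404 (c = 1/(992744 - 340) = 1/992404 ≈ 1.0077e-6)
1/(c + (-491276 - 229*(-53 + 59))*((-83866 + 13937)*(-135577 - 190111) - 17456)) = 1/(1/992404 + (-491276 - 229*(-53 + 59))*((-83866 + 13937)*(-135577 - 190111) - 17456)) = 1/(1/992404 + (-491276 - 229*6)*(-69929*(-325688) - 17456)) = 1/(1/992404 + (-491276 - 1374)*(22775036152 - 17456)) = 1/(1/992404 - 492650*22775018696) = 1/(1/992404 - 11220112960584400) = 1/(-11134884982535800897599/992404) = -992404/11134884982535800897599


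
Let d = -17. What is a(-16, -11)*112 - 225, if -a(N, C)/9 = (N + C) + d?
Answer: 44127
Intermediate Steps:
a(N, C) = 153 - 9*C - 9*N (a(N, C) = -9*((N + C) - 17) = -9*((C + N) - 17) = -9*(-17 + C + N) = 153 - 9*C - 9*N)
a(-16, -11)*112 - 225 = (153 - 9*(-11) - 9*(-16))*112 - 225 = (153 + 99 + 144)*112 - 225 = 396*112 - 225 = 44352 - 225 = 44127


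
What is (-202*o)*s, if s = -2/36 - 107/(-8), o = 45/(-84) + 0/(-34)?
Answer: 69185/48 ≈ 1441.4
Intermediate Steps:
o = -15/28 (o = 45*(-1/84) + 0*(-1/34) = -15/28 + 0 = -15/28 ≈ -0.53571)
s = 959/72 (s = -2*1/36 - 107*(-⅛) = -1/18 + 107/8 = 959/72 ≈ 13.319)
(-202*o)*s = -202*(-15/28)*(959/72) = (1515/14)*(959/72) = 69185/48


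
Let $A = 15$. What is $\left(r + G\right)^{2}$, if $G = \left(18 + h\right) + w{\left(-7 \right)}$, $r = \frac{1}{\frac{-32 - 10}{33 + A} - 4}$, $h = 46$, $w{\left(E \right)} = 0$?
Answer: $\frac{6190144}{1521} \approx 4069.8$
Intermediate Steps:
$r = - \frac{8}{39}$ ($r = \frac{1}{\frac{-32 - 10}{33 + 15} - 4} = \frac{1}{- \frac{42}{48} - 4} = \frac{1}{\left(-42\right) \frac{1}{48} - 4} = \frac{1}{- \frac{7}{8} - 4} = \frac{1}{- \frac{39}{8}} = - \frac{8}{39} \approx -0.20513$)
$G = 64$ ($G = \left(18 + 46\right) + 0 = 64 + 0 = 64$)
$\left(r + G\right)^{2} = \left(- \frac{8}{39} + 64\right)^{2} = \left(\frac{2488}{39}\right)^{2} = \frac{6190144}{1521}$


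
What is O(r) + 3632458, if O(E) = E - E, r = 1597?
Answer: 3632458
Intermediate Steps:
O(E) = 0
O(r) + 3632458 = 0 + 3632458 = 3632458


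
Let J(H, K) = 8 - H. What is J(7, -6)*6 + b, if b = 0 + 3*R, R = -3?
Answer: -3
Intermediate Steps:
b = -9 (b = 0 + 3*(-3) = 0 - 9 = -9)
J(7, -6)*6 + b = (8 - 1*7)*6 - 9 = (8 - 7)*6 - 9 = 1*6 - 9 = 6 - 9 = -3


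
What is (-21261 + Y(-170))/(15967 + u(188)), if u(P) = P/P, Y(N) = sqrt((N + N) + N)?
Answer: -21261/15968 + I*sqrt(510)/15968 ≈ -1.3315 + 0.0014143*I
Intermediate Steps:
Y(N) = sqrt(3)*sqrt(N) (Y(N) = sqrt(2*N + N) = sqrt(3*N) = sqrt(3)*sqrt(N))
u(P) = 1
(-21261 + Y(-170))/(15967 + u(188)) = (-21261 + sqrt(3)*sqrt(-170))/(15967 + 1) = (-21261 + sqrt(3)*(I*sqrt(170)))/15968 = (-21261 + I*sqrt(510))*(1/15968) = -21261/15968 + I*sqrt(510)/15968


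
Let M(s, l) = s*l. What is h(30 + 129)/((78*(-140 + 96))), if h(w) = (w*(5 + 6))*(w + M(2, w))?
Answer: -25281/104 ≈ -243.09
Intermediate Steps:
M(s, l) = l*s
h(w) = 33*w² (h(w) = (w*(5 + 6))*(w + w*2) = (w*11)*(w + 2*w) = (11*w)*(3*w) = 33*w²)
h(30 + 129)/((78*(-140 + 96))) = (33*(30 + 129)²)/((78*(-140 + 96))) = (33*159²)/((78*(-44))) = (33*25281)/(-3432) = 834273*(-1/3432) = -25281/104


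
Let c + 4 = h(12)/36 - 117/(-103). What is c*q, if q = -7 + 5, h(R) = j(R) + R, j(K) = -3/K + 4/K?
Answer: 112505/22248 ≈ 5.0569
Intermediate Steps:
j(K) = 1/K
h(R) = R + 1/R (h(R) = 1/R + R = R + 1/R)
q = -2
c = -112505/44496 (c = -4 + ((12 + 1/12)/36 - 117/(-103)) = -4 + ((12 + 1/12)*(1/36) - 117*(-1/103)) = -4 + ((145/12)*(1/36) + 117/103) = -4 + (145/432 + 117/103) = -4 + 65479/44496 = -112505/44496 ≈ -2.5284)
c*q = -112505/44496*(-2) = 112505/22248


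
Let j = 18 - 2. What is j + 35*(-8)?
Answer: -264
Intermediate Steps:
j = 16
j + 35*(-8) = 16 + 35*(-8) = 16 - 280 = -264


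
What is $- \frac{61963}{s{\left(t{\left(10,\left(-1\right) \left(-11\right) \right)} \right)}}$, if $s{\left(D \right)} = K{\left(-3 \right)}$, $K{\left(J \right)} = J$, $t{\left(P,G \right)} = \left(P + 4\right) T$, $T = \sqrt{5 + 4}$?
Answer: $\frac{61963}{3} \approx 20654.0$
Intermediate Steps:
$T = 3$ ($T = \sqrt{9} = 3$)
$t{\left(P,G \right)} = 12 + 3 P$ ($t{\left(P,G \right)} = \left(P + 4\right) 3 = \left(4 + P\right) 3 = 12 + 3 P$)
$s{\left(D \right)} = -3$
$- \frac{61963}{s{\left(t{\left(10,\left(-1\right) \left(-11\right) \right)} \right)}} = - \frac{61963}{-3} = \left(-61963\right) \left(- \frac{1}{3}\right) = \frac{61963}{3}$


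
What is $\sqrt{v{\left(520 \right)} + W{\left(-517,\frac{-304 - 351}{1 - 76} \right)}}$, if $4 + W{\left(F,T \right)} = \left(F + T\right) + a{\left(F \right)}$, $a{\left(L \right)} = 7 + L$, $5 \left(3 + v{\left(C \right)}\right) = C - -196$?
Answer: $\frac{i \sqrt{198465}}{15} \approx 29.7 i$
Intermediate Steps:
$v{\left(C \right)} = \frac{181}{5} + \frac{C}{5}$ ($v{\left(C \right)} = -3 + \frac{C - -196}{5} = -3 + \frac{C + 196}{5} = -3 + \frac{196 + C}{5} = -3 + \left(\frac{196}{5} + \frac{C}{5}\right) = \frac{181}{5} + \frac{C}{5}$)
$W{\left(F,T \right)} = 3 + T + 2 F$ ($W{\left(F,T \right)} = -4 + \left(\left(F + T\right) + \left(7 + F\right)\right) = -4 + \left(7 + T + 2 F\right) = 3 + T + 2 F$)
$\sqrt{v{\left(520 \right)} + W{\left(-517,\frac{-304 - 351}{1 - 76} \right)}} = \sqrt{\left(\frac{181}{5} + \frac{1}{5} \cdot 520\right) + \left(3 + \frac{-304 - 351}{1 - 76} + 2 \left(-517\right)\right)} = \sqrt{\left(\frac{181}{5} + 104\right) - \left(1031 - \frac{131}{15}\right)} = \sqrt{\frac{701}{5} - \frac{15334}{15}} = \sqrt{- \frac{13231}{15}} = \frac{i \sqrt{198465}}{15}$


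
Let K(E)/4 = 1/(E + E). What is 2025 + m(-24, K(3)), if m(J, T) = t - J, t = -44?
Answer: 2005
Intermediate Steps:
K(E) = 2/E (K(E) = 4/(E + E) = 4/((2*E)) = 4*(1/(2*E)) = 2/E)
m(J, T) = -44 - J
2025 + m(-24, K(3)) = 2025 + (-44 - 1*(-24)) = 2025 + (-44 + 24) = 2025 - 20 = 2005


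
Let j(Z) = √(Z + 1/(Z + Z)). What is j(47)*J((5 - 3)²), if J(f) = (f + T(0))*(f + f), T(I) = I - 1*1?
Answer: 36*√46154/47 ≈ 164.55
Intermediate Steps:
T(I) = -1 + I (T(I) = I - 1 = -1 + I)
j(Z) = √(Z + 1/(2*Z))
J(f) = 2*f*(-1 + f) (J(f) = (f + (-1 + 0))*(f + f) = (f - 1)*(2*f) = (-1 + f)*(2*f) = 2*f*(-1 + f))
j(47)*J((5 - 3)²) = (√(2/47 + 4*47)/2)*(2*(5 - 3)²*(-1 + (5 - 3)²)) = (√(2*(1/47) + 188)/2)*(2*2²*(-1 + 2²)) = (√(2/47 + 188)/2)*(2*4*(-1 + 4)) = (√(8838/47)/2)*(2*4*3) = ((3*√46154/47)/2)*24 = (3*√46154/94)*24 = 36*√46154/47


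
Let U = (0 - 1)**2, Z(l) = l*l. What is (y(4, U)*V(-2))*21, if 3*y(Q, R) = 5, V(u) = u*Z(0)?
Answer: 0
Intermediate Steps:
Z(l) = l**2
U = 1 (U = (-1)**2 = 1)
V(u) = 0 (V(u) = u*0**2 = u*0 = 0)
y(Q, R) = 5/3 (y(Q, R) = (1/3)*5 = 5/3)
(y(4, U)*V(-2))*21 = ((5/3)*0)*21 = 0*21 = 0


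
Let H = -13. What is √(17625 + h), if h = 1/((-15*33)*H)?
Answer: 2*√20273266585/2145 ≈ 132.76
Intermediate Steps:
h = 1/6435 (h = 1/(-15*33*(-13)) = 1/(-495*(-13)) = 1/6435 ≈ 0.00015540)
√(17625 + h) = √(17625 + 1/6435) = √(113416876/6435) = 2*√20273266585/2145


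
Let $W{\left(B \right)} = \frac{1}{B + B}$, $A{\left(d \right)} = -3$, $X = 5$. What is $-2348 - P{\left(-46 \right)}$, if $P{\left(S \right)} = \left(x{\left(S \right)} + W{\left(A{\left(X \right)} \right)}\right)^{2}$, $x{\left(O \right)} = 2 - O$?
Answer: $- \frac{166897}{36} \approx -4636.0$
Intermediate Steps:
$W{\left(B \right)} = \frac{1}{2 B}$
$P{\left(S \right)} = \left(\frac{11}{6} - S\right)^{2}$ ($P{\left(S \right)} = \left(\left(2 - S\right) + \frac{1}{2 \left(-3\right)}\right)^{2} = \left(\left(2 - S\right) + \frac{1}{2} \left(- \frac{1}{3}\right)\right)^{2} = \left(\left(2 - S\right) - \frac{1}{6}\right)^{2} = \left(\frac{11}{6} - S\right)^{2}$)
$-2348 - P{\left(-46 \right)} = -2348 - \frac{\left(-11 + 6 \left(-46\right)\right)^{2}}{36} = -2348 - \frac{\left(-11 - 276\right)^{2}}{36} = -2348 - \frac{\left(-287\right)^{2}}{36} = -2348 - \frac{1}{36} \cdot 82369 = -2348 - \frac{82369}{36} = - \frac{166897}{36}$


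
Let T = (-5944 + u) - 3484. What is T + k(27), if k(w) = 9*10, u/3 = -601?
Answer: -11141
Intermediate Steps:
u = -1803 (u = 3*(-601) = -1803)
k(w) = 90
T = -11231 (T = (-5944 - 1803) - 3484 = -7747 - 3484 = -11231)
T + k(27) = -11231 + 90 = -11141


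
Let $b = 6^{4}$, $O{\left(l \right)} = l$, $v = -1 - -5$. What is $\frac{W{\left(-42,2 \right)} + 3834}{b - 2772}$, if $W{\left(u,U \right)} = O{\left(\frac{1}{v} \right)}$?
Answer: $- \frac{15337}{5904} \approx -2.5977$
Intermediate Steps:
$v = 4$ ($v = -1 + 5 = 4$)
$W{\left(u,U \right)} = \frac{1}{4}$
$b = 1296$
$\frac{W{\left(-42,2 \right)} + 3834}{b - 2772} = \frac{\frac{1}{4} + 3834}{1296 - 2772} = \frac{15337}{4 \left(-1476\right)} = \frac{15337}{4} \left(- \frac{1}{1476}\right) = - \frac{15337}{5904}$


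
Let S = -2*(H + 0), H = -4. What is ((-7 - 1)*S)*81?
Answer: -5184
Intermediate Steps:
S = 8 (S = -2*(-4 + 0) = -2*(-4) = 8)
((-7 - 1)*S)*81 = ((-7 - 1)*8)*81 = -8*8*81 = -64*81 = -5184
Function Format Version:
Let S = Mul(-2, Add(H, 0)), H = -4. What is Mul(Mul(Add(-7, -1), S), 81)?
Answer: -5184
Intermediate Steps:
S = 8 (S = Mul(-2, Add(-4, 0)) = Mul(-2, -4) = 8)
Mul(Mul(Add(-7, -1), S), 81) = Mul(Mul(Add(-7, -1), 8), 81) = Mul(Mul(-8, 8), 81) = Mul(-64, 81) = -5184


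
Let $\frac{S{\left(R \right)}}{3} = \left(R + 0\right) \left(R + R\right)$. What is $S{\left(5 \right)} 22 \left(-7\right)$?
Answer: $-23100$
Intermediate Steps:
$S{\left(R \right)} = 6 R^{2}$ ($S{\left(R \right)} = 3 \left(R + 0\right) \left(R + R\right) = 3 R 2 R = 3 \cdot 2 R^{2} = 6 R^{2}$)
$S{\left(5 \right)} 22 \left(-7\right) = 6 \cdot 5^{2} \cdot 22 \left(-7\right) = 6 \cdot 25 \cdot 22 \left(-7\right) = 150 \cdot 22 \left(-7\right) = 3300 \left(-7\right) = -23100$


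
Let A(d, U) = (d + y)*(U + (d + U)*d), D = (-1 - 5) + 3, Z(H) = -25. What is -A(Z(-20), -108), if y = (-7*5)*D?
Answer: -257360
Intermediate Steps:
D = -3 (D = -6 + 3 = -3)
y = 105 (y = -7*5*(-3) = -35*(-3) = 105)
A(d, U) = (105 + d)*(U + d*(U + d)) (A(d, U) = (d + 105)*(U + (d + U)*d) = (105 + d)*(U + (U + d)*d) = (105 + d)*(U + d*(U + d)))
-A(Z(-20), -108) = -((-25)³ + 105*(-108) + 105*(-25)² - 108*(-25)² + 106*(-108)*(-25)) = -(-15625 - 11340 + 105*625 - 108*625 + 286200) = -(-15625 - 11340 + 65625 - 67500 + 286200) = -1*257360 = -257360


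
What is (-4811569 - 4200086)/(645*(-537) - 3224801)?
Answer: 9011655/3571166 ≈ 2.5234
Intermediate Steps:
(-4811569 - 4200086)/(645*(-537) - 3224801) = -9011655/(-346365 - 3224801) = -9011655/(-3571166) = -9011655*(-1/3571166) = 9011655/3571166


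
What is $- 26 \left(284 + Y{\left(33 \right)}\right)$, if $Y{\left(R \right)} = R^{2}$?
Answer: $-35698$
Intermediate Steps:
$- 26 \left(284 + Y{\left(33 \right)}\right) = - 26 \left(284 + 33^{2}\right) = - 26 \left(284 + 1089\right) = \left(-26\right) 1373 = -35698$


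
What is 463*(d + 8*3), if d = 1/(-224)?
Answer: 2488625/224 ≈ 11110.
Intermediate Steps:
d = -1/224 ≈ -0.0044643
463*(d + 8*3) = 463*(-1/224 + 8*3) = 463*(-1/224 + 24) = 463*(5375/224) = 2488625/224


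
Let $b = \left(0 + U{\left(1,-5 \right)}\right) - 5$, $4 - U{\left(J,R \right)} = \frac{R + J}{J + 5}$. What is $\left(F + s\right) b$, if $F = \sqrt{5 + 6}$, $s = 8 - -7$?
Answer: $-5 - \frac{\sqrt{11}}{3} \approx -6.1055$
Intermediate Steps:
$U{\left(J,R \right)} = 4 - \frac{J + R}{5 + J}$ ($U{\left(J,R \right)} = 4 - \frac{R + J}{J + 5} = 4 - \frac{J + R}{5 + J}$)
$b = - \frac{1}{3}$ ($b = \left(0 + \frac{20 - -5 + 3 \cdot 1}{5 + 1}\right) - 5 = \left(0 + \frac{20 + 5 + 3}{6}\right) - 5 = \left(0 + \frac{1}{6} \cdot 28\right) - 5 = \left(0 + \frac{14}{3}\right) - 5 = \frac{14}{3} - 5 = - \frac{1}{3} \approx -0.33333$)
$s = 15$ ($s = 8 + 7 = 15$)
$F = \sqrt{11} \approx 3.3166$
$\left(F + s\right) b = \left(\sqrt{11} + 15\right) \left(- \frac{1}{3}\right) = \left(15 + \sqrt{11}\right) \left(- \frac{1}{3}\right) = -5 - \frac{\sqrt{11}}{3}$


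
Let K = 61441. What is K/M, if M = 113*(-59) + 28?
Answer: -61441/6639 ≈ -9.2546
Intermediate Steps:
M = -6639 (M = -6667 + 28 = -6639)
K/M = 61441/(-6639) = 61441*(-1/6639) = -61441/6639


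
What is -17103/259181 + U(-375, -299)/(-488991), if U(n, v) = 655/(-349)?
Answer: -2918591598922/44231274553479 ≈ -0.065985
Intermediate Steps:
U(n, v) = -655/349 (U(n, v) = 655*(-1/349) = -655/349)
-17103/259181 + U(-375, -299)/(-488991) = -17103/259181 - 655/349/(-488991) = -17103*1/259181 - 655/349*(-1/488991) = -17103/259181 + 655/170657859 = -2918591598922/44231274553479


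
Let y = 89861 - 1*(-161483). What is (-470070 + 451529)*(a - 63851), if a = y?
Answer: -3476307713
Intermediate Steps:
y = 251344 (y = 89861 + 161483 = 251344)
a = 251344
(-470070 + 451529)*(a - 63851) = (-470070 + 451529)*(251344 - 63851) = -18541*187493 = -3476307713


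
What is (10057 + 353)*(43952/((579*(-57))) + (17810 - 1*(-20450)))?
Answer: 4381398373160/11001 ≈ 3.9827e+8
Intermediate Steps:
(10057 + 353)*(43952/((579*(-57))) + (17810 - 1*(-20450))) = 10410*(43952/(-33003) + (17810 + 20450)) = 10410*(43952*(-1/33003) + 38260) = 10410*(-43952/33003 + 38260) = 10410*(1262650828/33003) = 4381398373160/11001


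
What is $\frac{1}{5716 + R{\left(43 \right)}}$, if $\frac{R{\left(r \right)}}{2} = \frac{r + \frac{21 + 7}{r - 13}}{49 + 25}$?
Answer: $\frac{555}{3173039} \approx 0.00017491$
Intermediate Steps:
$R{\left(r \right)} = \frac{r}{37} + \frac{28}{37 \left(-13 + r\right)}$ ($R{\left(r \right)} = 2 \frac{r + \frac{21 + 7}{r - 13}}{49 + 25} = 2 \frac{r + \frac{28}{-13 + r}}{74} = 2 \left(r + \frac{28}{-13 + r}\right) \frac{1}{74} = 2 \left(\frac{r}{74} + \frac{14}{37 \left(-13 + r\right)}\right) = \frac{r}{37} + \frac{28}{37 \left(-13 + r\right)}$)
$\frac{1}{5716 + R{\left(43 \right)}} = \frac{1}{5716 + \frac{28 + 43^{2} - 559}{37 \left(-13 + 43\right)}} = \frac{1}{5716 + \frac{28 + 1849 - 559}{37 \cdot 30}} = \frac{1}{5716 + \frac{1}{37} \cdot \frac{1}{30} \cdot 1318} = \frac{1}{5716 + \frac{659}{555}} = \frac{1}{\frac{3173039}{555}} = \frac{555}{3173039}$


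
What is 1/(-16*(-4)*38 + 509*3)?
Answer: 1/3959 ≈ 0.00025259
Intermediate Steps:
1/(-16*(-4)*38 + 509*3) = 1/(64*38 + 1527) = 1/(2432 + 1527) = 1/3959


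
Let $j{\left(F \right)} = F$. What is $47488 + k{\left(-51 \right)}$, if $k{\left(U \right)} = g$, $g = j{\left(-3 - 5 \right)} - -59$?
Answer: $47539$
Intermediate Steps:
$g = 51$ ($g = \left(-3 - 5\right) - -59 = \left(-3 - 5\right) + 59 = -8 + 59 = 51$)
$k{\left(U \right)} = 51$
$47488 + k{\left(-51 \right)} = 47488 + 51 = 47539$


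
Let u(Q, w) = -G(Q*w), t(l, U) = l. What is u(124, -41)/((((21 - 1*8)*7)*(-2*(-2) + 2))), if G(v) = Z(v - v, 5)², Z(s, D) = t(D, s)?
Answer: -25/546 ≈ -0.045788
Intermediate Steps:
Z(s, D) = D
G(v) = 25 (G(v) = 5² = 25)
u(Q, w) = -25 (u(Q, w) = -1*25 = -25)
u(124, -41)/((((21 - 1*8)*7)*(-2*(-2) + 2))) = -25*1/(7*(21 - 1*8)*(-2*(-2) + 2)) = -25*1/(7*(4 + 2)*(21 - 8)) = -25/((13*7)*6) = -25/(91*6) = -25/546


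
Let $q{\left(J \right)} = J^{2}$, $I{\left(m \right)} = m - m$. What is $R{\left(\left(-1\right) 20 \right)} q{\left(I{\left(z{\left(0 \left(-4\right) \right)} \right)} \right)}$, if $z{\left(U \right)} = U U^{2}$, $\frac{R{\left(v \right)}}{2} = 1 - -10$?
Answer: $0$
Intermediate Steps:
$R{\left(v \right)} = 22$ ($R{\left(v \right)} = 2 \left(1 - -10\right) = 2 \left(1 + 10\right) = 2 \cdot 11 = 22$)
$z{\left(U \right)} = U^{3}$
$I{\left(m \right)} = 0$
$R{\left(\left(-1\right) 20 \right)} q{\left(I{\left(z{\left(0 \left(-4\right) \right)} \right)} \right)} = 22 \cdot 0^{2} = 22 \cdot 0 = 0$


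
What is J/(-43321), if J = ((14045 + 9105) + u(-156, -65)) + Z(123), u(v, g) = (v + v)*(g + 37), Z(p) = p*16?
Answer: -33854/43321 ≈ -0.78147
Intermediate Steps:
Z(p) = 16*p
u(v, g) = 2*v*(37 + g) (u(v, g) = (2*v)*(37 + g) = 2*v*(37 + g))
J = 33854 (J = ((14045 + 9105) + 2*(-156)*(37 - 65)) + 16*123 = (23150 + 2*(-156)*(-28)) + 1968 = (23150 + 8736) + 1968 = 31886 + 1968 = 33854)
J/(-43321) = 33854/(-43321) = 33854*(-1/43321) = -33854/43321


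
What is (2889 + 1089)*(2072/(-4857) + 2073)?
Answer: 13348164414/1619 ≈ 8.2447e+6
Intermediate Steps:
(2889 + 1089)*(2072/(-4857) + 2073) = 3978*(2072*(-1/4857) + 2073) = 3978*(-2072/4857 + 2073) = 3978*(10066489/4857) = 13348164414/1619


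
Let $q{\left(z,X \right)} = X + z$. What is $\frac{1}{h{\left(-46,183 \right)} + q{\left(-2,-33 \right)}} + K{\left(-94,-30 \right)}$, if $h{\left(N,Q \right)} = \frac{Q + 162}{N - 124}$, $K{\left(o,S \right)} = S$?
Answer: $- \frac{37804}{1259} \approx -30.027$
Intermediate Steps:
$h{\left(N,Q \right)} = \frac{162 + Q}{-124 + N}$
$\frac{1}{h{\left(-46,183 \right)} + q{\left(-2,-33 \right)}} + K{\left(-94,-30 \right)} = \frac{1}{\frac{162 + 183}{-124 - 46} - 35} - 30 = \frac{1}{\frac{1}{-170} \cdot 345 - 35} - 30 = \frac{1}{\left(- \frac{1}{170}\right) 345 - 35} - 30 = \frac{1}{- \frac{69}{34} - 35} - 30 = \frac{1}{- \frac{1259}{34}} - 30 = - \frac{34}{1259} - 30 = - \frac{37804}{1259}$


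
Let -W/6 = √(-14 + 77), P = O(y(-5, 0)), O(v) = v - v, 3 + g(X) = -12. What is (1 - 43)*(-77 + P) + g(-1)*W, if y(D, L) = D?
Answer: 3234 + 270*√7 ≈ 3948.4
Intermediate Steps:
g(X) = -15 (g(X) = -3 - 12 = -15)
O(v) = 0
P = 0
W = -18*√7 (W = -6*√(-14 + 77) = -18*√7 ≈ -47.624)
(1 - 43)*(-77 + P) + g(-1)*W = (1 - 43)*(-77 + 0) - (-270)*√7 = -42*(-77) + 270*√7 = 3234 + 270*√7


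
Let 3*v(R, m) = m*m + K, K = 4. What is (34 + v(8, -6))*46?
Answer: 6532/3 ≈ 2177.3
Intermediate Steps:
v(R, m) = 4/3 + m**2/3 (v(R, m) = (m*m + 4)/3 = (m**2 + 4)/3 = (4 + m**2)/3 = 4/3 + m**2/3)
(34 + v(8, -6))*46 = (34 + (4/3 + (1/3)*(-6)**2))*46 = (34 + (4/3 + (1/3)*36))*46 = (34 + (4/3 + 12))*46 = (34 + 40/3)*46 = (142/3)*46 = 6532/3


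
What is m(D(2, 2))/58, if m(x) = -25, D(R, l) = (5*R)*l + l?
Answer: -25/58 ≈ -0.43103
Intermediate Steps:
D(R, l) = l + 5*R*l (D(R, l) = 5*R*l + l = l + 5*R*l)
m(D(2, 2))/58 = -25/58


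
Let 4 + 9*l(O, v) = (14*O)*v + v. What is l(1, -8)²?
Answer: 15376/81 ≈ 189.83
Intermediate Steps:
l(O, v) = -4/9 + v/9 + 14*O*v/9 (l(O, v) = -4/9 + ((14*O)*v + v)/9 = -4/9 + (14*O*v + v)/9 = -4/9 + (v + 14*O*v)/9 = -4/9 + (v/9 + 14*O*v/9) = -4/9 + v/9 + 14*O*v/9)
l(1, -8)² = (-4/9 + (⅑)*(-8) + (14/9)*1*(-8))² = (-4/9 - 8/9 - 112/9)² = (-124/9)² = 15376/81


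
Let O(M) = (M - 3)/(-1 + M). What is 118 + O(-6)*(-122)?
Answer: -272/7 ≈ -38.857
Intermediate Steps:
O(M) = (-3 + M)/(-1 + M)
118 + O(-6)*(-122) = 118 + ((-3 - 6)/(-1 - 6))*(-122) = 118 + (-9/(-7))*(-122) = 118 - ⅐*(-9)*(-122) = 118 + (9/7)*(-122) = 118 - 1098/7 = -272/7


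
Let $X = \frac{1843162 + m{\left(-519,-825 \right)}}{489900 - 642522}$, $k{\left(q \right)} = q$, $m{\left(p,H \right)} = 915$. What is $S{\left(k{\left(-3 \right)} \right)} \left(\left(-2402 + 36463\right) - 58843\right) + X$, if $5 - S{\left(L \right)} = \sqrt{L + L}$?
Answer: $- \frac{18913236097}{152622} + 24782 i \sqrt{6} \approx -1.2392 \cdot 10^{5} + 60703.0 i$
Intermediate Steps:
$S{\left(L \right)} = 5 - \sqrt{2} \sqrt{L}$ ($S{\left(L \right)} = 5 - \sqrt{L + L} = 5 - \sqrt{2 L} = 5 - \sqrt{2} \sqrt{L}$)
$X = - \frac{1844077}{152622}$ ($X = \frac{1843162 + 915}{489900 - 642522} = \frac{1844077}{-152622} = 1844077 \left(- \frac{1}{152622}\right) = - \frac{1844077}{152622} \approx -12.083$)
$S{\left(k{\left(-3 \right)} \right)} \left(\left(-2402 + 36463\right) - 58843\right) + X = \left(5 - \sqrt{2} \sqrt{-3}\right) \left(\left(-2402 + 36463\right) - 58843\right) - \frac{1844077}{152622} = \left(5 - \sqrt{2} i \sqrt{3}\right) \left(34061 - 58843\right) - \frac{1844077}{152622} = \left(5 - i \sqrt{6}\right) \left(-24782\right) - \frac{1844077}{152622} = \left(-123910 + 24782 i \sqrt{6}\right) - \frac{1844077}{152622} = - \frac{18913236097}{152622} + 24782 i \sqrt{6}$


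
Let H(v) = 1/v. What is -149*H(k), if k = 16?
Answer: -149/16 ≈ -9.3125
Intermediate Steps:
-149*H(k) = -149/16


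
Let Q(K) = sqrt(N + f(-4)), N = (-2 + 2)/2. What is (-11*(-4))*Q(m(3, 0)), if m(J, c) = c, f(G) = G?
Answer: 88*I ≈ 88.0*I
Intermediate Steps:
N = 0 (N = 0*(1/2) = 0)
Q(K) = 2*I (Q(K) = sqrt(0 - 4) = sqrt(-4) = 2*I)
(-11*(-4))*Q(m(3, 0)) = (-11*(-4))*(2*I) = 44*(2*I) = 88*I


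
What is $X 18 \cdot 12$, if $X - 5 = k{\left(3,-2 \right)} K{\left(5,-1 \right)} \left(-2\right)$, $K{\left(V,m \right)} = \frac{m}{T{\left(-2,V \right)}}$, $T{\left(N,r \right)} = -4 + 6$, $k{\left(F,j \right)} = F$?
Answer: $1728$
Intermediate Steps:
$T{\left(N,r \right)} = 2$
$K{\left(V,m \right)} = \frac{m}{2}$
$X = 8$ ($X = 5 + 3 \cdot \frac{1}{2} \left(-1\right) \left(-2\right) = 5 + 3 \left(- \frac{1}{2}\right) \left(-2\right) = 5 - -3 = 5 + 3 = 8$)
$X 18 \cdot 12 = 8 \cdot 18 \cdot 12 = 144 \cdot 12 = 1728$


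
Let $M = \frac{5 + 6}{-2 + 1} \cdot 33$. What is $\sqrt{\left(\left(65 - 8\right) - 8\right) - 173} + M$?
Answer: $-363 + 2 i \sqrt{31} \approx -363.0 + 11.136 i$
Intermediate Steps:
$M = -363$ ($M = \frac{11}{-1} \cdot 33 = 11 \left(-1\right) 33 = \left(-11\right) 33 = -363$)
$\sqrt{\left(\left(65 - 8\right) - 8\right) - 173} + M = \sqrt{\left(\left(65 - 8\right) - 8\right) - 173} - 363 = \sqrt{\left(57 - 8\right) - 173} - 363 = \sqrt{49 - 173} - 363 = \sqrt{-124} - 363 = 2 i \sqrt{31} - 363 = -363 + 2 i \sqrt{31}$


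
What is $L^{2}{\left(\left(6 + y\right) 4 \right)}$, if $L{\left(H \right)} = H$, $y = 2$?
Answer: $1024$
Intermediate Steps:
$L^{2}{\left(\left(6 + y\right) 4 \right)} = \left(\left(6 + 2\right) 4\right)^{2} = \left(8 \cdot 4\right)^{2} = 32^{2} = 1024$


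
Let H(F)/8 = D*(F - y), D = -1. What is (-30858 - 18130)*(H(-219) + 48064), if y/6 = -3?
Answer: -2433331936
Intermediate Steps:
y = -18 (y = 6*(-3) = -18)
H(F) = -144 - 8*F (H(F) = 8*(-(F - 1*(-18))) = 8*(-(F + 18)) = 8*(-(18 + F)) = 8*(-18 - F) = -144 - 8*F)
(-30858 - 18130)*(H(-219) + 48064) = (-30858 - 18130)*((-144 - 8*(-219)) + 48064) = -48988*((-144 + 1752) + 48064) = -48988*(1608 + 48064) = -48988*49672 = -2433331936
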